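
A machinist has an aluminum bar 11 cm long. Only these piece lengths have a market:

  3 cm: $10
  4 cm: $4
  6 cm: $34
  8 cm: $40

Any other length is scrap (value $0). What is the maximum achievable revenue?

50

Let best[k] be the best obtainable value from length k. For each k, try every first piece i and keep the best of price[i] + best[k−i].
best[1] = 0
best[2] = 0
best[3] = 10
best[4] = 10
best[5] = 10
best[6] = 34
best[7] = 34
best[8] = 40
best[9] = 44  (first piece 3, then best[6]=34)
best[10] = 44
best[11] = 50  (first piece 3, then best[8]=40)
One optimal cutting: 8 + 3 → $50.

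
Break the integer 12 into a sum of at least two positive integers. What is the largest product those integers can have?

Fill f[k] for k=2..12: at each k try every first piece i and multiply by the better of (k−i) uncut or f[k−i].
Small cases: f[2]=1, f[3]=2, f[4]=4, f[5]=6, f[6]=9, f[7]=12.
f[8] = 2*max(6,9) = 2*9 = 18
f[9] = 3*max(6,9) = 3*9 = 27
f[10] = 2*max(8,18) = 2*18 = 36
f[11] = 2*max(9,27) = 2*27 = 54
f[12] = 3*max(9,27) = 3*27 = 81
One optimal split: 3 + 3 + 3 + 3; product 3*3*3*3 = 81.

81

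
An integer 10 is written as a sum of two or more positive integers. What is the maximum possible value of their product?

36

Fill m[k] for k=2..10: at each k try every first piece i and multiply by the better of (k−i) uncut or m[k−i].
m[2] = 1*max(1,0) = 1*1 = 1
m[3] = 1*max(2,1) = 1*2 = 2
m[4] = 2*max(2,1) = 2*2 = 4
m[5] = 2*max(3,2) = 2*3 = 6
m[6] = 3*max(3,2) = 3*3 = 9
m[7] = 2*max(5,6) = 2*6 = 12
m[8] = 2*max(6,9) = 2*9 = 18
m[9] = 3*max(6,9) = 3*9 = 27
m[10] = 2*max(8,18) = 2*18 = 36
One optimal split: 3 + 3 + 2 + 2; product 3*3*2*2 = 36.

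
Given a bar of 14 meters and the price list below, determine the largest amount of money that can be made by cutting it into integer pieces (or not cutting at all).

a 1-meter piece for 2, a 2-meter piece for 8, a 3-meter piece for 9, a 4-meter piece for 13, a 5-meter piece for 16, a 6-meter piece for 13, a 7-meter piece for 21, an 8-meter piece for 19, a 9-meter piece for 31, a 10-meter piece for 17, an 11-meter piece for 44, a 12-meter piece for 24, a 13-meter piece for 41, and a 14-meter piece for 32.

Build r[k] bottom-up: r[k] = max over allowed piece i of (p[i] + r[k−i]).
r[1] = 2
r[2] = max(2+2, 8+0) = 8
r[3] = max(2+8, 8+2, 9+0) = 10
r[4] = max(2+10, 8+8, 9+2, 13+0) = 16
r[5] = max(2+16, 8+10, 9+8, 13+2, 16+0) = 18
r[6] = max(2+18, 8+16, 9+10, 13+8, 16+2, 13+0) = 24
r[7] = max(2+24, 8+18, 9+16, …, 13+2, 21+0) = 26
r[8] = max(2+26, 8+24, 9+18, …, 21+2, 19+0) = 32
r[9] = max(2+32, 8+26, 9+24, …, 19+2, 31+0) = 34
r[10] = max(2+34, 8+32, 9+26, …, 31+2, 17+0) = 40
r[11] = max(2+40, 8+34, 9+32, …, 17+2, 44+0) = 44
r[12] = max(2+44, 8+40, 9+34, …, 44+2, 24+0) = 48
r[13] = max(2+48, 8+44, 9+40, …, 24+2, 41+0) = 52
r[14] = max(2+52, 8+48, 9+44, …, 41+2, 32+0) = 56
One optimal cutting: 2 + 2 + 2 + 2 + 2 + 2 + 2 → 8 + 8 + 8 + 8 + 8 + 8 + 8 = 56.

56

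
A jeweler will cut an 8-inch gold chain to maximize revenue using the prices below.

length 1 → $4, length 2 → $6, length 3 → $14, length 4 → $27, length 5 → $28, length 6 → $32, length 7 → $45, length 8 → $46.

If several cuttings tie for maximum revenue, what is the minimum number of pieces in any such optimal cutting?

Let r[k] be the best obtainable value from length k. For each k, try every first piece i and keep the best of price[i] + r[k−i].
r[1] = 4
r[2] = max(4+4, 6+0) = 8
r[3] = max(4+8, 6+4, 14+0) = 14
r[4] = max(4+14, 6+8, 14+4, 27+0) = 27
r[5] = max(4+27, 6+14, 14+8, 27+4, 28+0) = 31
r[6] = max(4+31, 6+27, 14+14, 27+8, 28+4, 32+0) = 35
r[7] = max(4+35, 6+31, 14+27, …, 32+4, 45+0) = 45
r[8] = max(4+45, 6+35, 14+31, …, 45+4, 46+0) = 54
Maximum revenue is $54.
Now minimize piece count subject to staying optimal: for each k, pieces[k] = 1 + min over i with p[i]+r[k−i]=r[k] of pieces[k−i].
pieces[5] = 2
pieces[6] = 3
pieces[7] = 1
pieces[8] = 2

2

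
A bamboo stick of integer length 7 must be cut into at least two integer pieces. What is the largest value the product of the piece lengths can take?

12

Let P[k] be the best product for length k (with at least one cut). For each first piece i, the rest contributes max(k−i, P[k−i]).
P[2] = 1*max(1,0) = 1*1 = 1
P[3] = max(1*2, 2*1) = 2
P[4] = max(1*3, 2*2, 3*1) = 4
P[5] = max(1*4, 2*3, 3*2, 4*1) = 6
P[6] = max(1*6, 2*4, 3*3, 4*2, 5*1) = 9
P[7] = max(1*9, 2*6, 3*4, 4*3, 5*2, 6*1) = 12
One optimal split: 3 + 2 + 2; product 3*2*2 = 12.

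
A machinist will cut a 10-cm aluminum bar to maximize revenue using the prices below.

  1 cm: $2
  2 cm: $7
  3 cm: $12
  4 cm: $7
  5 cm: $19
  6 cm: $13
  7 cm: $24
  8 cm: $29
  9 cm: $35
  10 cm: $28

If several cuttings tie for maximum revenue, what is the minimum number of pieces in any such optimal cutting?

2

Consider every possible first cut. r[k] is the best of p[i]+r[k−i] over all sellable i≤k.
r[1] = 2
r[2] = 7
r[3] = 12
r[4] = 14  (first piece 1, then r[3]=12)
r[5] = 19  (first piece 2, then r[3]=12)
r[6] = 24  (first piece 3, then r[3]=12)
r[7] = 26  (first piece 1, then r[6]=24)
r[8] = 31  (first piece 2, then r[6]=24)
r[9] = 36  (first piece 3, then r[6]=24)
r[10] = 38  (first piece 1, then r[9]=36)
Maximum revenue is $38.
Now minimize piece count subject to staying optimal: for each k, pieces[k] = 1 + min over i with p[i]+r[k−i]=r[k] of pieces[k−i].
pieces[7] = 2
pieces[8] = 2
pieces[9] = 3
pieces[10] = 2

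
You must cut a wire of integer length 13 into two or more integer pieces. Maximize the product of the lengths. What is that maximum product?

Fill f[k] for k=2..13: at each k try every first piece i and multiply by the better of (k−i) uncut or f[k−i].
Small cases: f[2]=1, f[3]=2, f[4]=4, f[5]=6, f[6]=9.
f[7] = 2×max(5,6) = 2×6 = 12
f[8] = 2×max(6,9) = 2×9 = 18
f[9] = 3×max(6,9) = 3×9 = 27
f[10] = 2×max(8,18) = 2×18 = 36
f[11] = 2×max(9,27) = 2×27 = 54
f[12] = 3×max(9,27) = 3×27 = 81
f[13] = 2×max(11,54) = 2×54 = 108
One optimal split: 3 + 3 + 3 + 2 + 2; product 3×3×3×2×2 = 108.

108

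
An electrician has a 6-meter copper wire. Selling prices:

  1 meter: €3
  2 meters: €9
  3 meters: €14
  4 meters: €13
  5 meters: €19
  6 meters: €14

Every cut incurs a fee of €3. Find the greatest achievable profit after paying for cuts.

25

Let net[k] be the best obtainable value from length k. For each k, try every first piece i and keep the best of price[i] + net[k−i] minus the 3 cut fee when i<k.
net[1] = 3
net[2] = 9
net[3] = 14
net[4] = 15  (first piece 2, then net[2]=9)
net[5] = 20  (first piece 2, then net[3]=14)
net[6] = 25  (first piece 3, then net[3]=14)
One optimal plan: pieces 3 + 3 (1 cut) → €28 − €3 = €25.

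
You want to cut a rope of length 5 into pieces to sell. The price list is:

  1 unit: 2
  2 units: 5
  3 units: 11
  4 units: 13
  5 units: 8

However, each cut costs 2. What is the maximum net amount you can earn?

Build v[k] bottom-up: v[k] = max over allowed piece i of (p[i] + v[k−i]) − 2 per cut.
v[1] = 2
v[2] = max(2+2-2, 5+0) = 5
v[3] = max(2+5-2, 5+2-2, 11+0) = 11
v[4] = max(2+11-2, 5+5-2, 11+2-2, 13+0) = 13
v[5] = max(2+13-2, 5+11-2, 11+5-2, 13+2-2, 8+0) = 14
One optimal plan: pieces 3 + 2 (1 cut) → 16 − 2 = 14.

14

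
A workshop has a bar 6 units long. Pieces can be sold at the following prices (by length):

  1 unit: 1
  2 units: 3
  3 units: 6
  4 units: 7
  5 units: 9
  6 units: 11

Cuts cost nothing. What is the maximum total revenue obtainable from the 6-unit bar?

12

Let r[k] be the best obtainable value from length k. For each k, try every first piece i and keep the best of price[i] + r[k−i].
r[1] = 1
r[2] = 3
r[3] = 6
r[4] = 7  (first piece 1, then r[3]=6)
r[5] = 9  (first piece 2, then r[3]=6)
r[6] = 12  (first piece 3, then r[3]=6)
One optimal cutting: 3 + 3 → 6 + 6 = 12.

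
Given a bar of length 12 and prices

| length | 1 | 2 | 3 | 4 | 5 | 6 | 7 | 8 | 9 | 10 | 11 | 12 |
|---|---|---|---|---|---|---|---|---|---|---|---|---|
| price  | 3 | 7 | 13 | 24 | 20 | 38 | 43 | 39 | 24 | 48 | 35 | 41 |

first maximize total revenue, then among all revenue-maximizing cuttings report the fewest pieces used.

Build r[k] bottom-up: r[k] = max over allowed piece i of (p[i] + r[k−i]).
r[1] = 3
r[2] = max(3+3, 7+0) = 7
r[3] = max(3+7, 7+3, 13+0) = 13
r[4] = max(3+13, 7+7, 13+3, 24+0) = 24
r[5] = max(3+24, 7+13, 13+7, 24+3, 20+0) = 27
r[6] = max(3+27, 7+24, 13+13, 24+7, 20+3, 38+0) = 38
r[7] = max(3+38, 7+27, 13+24, …, 38+3, 43+0) = 43
r[8] = max(3+43, 7+38, 13+27, …, 43+3, 39+0) = 48
r[9] = max(3+48, 7+43, 13+38, …, 39+3, 24+0) = 51
r[10] = max(3+51, 7+48, 13+43, …, 24+3, 48+0) = 62
r[11] = max(3+62, 7+51, 13+48, …, 48+3, 35+0) = 67
r[12] = max(3+67, 7+62, 13+51, …, 35+3, 41+0) = 76
Maximum revenue is 76.
Now minimize piece count subject to staying optimal: for each k, pieces[k] = 1 + min over i with p[i]+r[k−i]=r[k] of pieces[k−i].
pieces[9] = 2
pieces[10] = 2
pieces[11] = 2
pieces[12] = 2

2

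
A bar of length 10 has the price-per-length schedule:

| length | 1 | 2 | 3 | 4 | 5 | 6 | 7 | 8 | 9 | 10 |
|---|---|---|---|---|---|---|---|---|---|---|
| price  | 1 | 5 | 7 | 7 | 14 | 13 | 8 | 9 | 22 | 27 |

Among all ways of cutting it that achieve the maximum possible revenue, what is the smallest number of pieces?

2

Let r[k] be the best obtainable value from length k. For each k, try every first piece i and keep the best of price[i] + r[k−i].
r[1] = 1
r[2] = max(1+1, 5+0) = 5
r[3] = max(1+5, 5+1, 7+0) = 7
r[4] = max(1+7, 5+5, 7+1, 7+0) = 10
r[5] = max(1+10, 5+7, 7+5, 7+1, 14+0) = 14
r[6] = max(1+14, 5+10, 7+7, 7+5, 14+1, 13+0) = 15
r[7] = max(1+15, 5+14, 7+10, …, 13+1, 8+0) = 19
r[8] = max(1+19, 5+15, 7+14, …, 8+1, 9+0) = 21
r[9] = max(1+21, 5+19, 7+15, …, 9+1, 22+0) = 24
r[10] = max(1+24, 5+21, 7+19, …, 22+1, 27+0) = 28
Maximum revenue is €28.
Now minimize piece count subject to staying optimal: for each k, pieces[k] = 1 + min over i with p[i]+r[k−i]=r[k] of pieces[k−i].
pieces[7] = 2
pieces[8] = 2
pieces[9] = 3
pieces[10] = 2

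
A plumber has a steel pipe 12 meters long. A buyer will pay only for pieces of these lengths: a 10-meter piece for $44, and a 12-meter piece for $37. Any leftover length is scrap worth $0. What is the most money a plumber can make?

44

Build r[k] bottom-up: r[k] = max over allowed piece i of (p[i] + r[k−i]).
r[1] = 0
r[2] = 0
r[3] = 0
r[4] = 0
r[5] = 0
r[6] = 0
r[7] = 0
r[8] = 0
r[9] = 0
r[10] = 44
r[11] = 44
r[12] = 44
One optimal cutting: pieces 10 with 2 meters of scrap → $44.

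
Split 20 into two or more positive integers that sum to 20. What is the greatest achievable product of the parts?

1458

Define f[k] = max over 1≤i<k of i · max(k−i, f[k−i]); the inner max lets the remainder stay uncut if that's better.
f[2] = 1·max(1,0) = 1·1 = 1
f[3] = 1·max(2,1) = 1·2 = 2
f[4] = 2·max(2,1) = 2·2 = 4
f[5] = 2·max(3,2) = 2·3 = 6
f[6] = 3·max(3,2) = 3·3 = 9
f[7] = 2·max(5,6) = 2·6 = 12
f[8] = 2·max(6,9) = 2·9 = 18
f[9] = 3·max(6,9) = 3·9 = 27
f[10] = 2·max(8,18) = 2·18 = 36
f[11] = 2·max(9,27) = 2·27 = 54
f[12] = 3·max(9,27) = 3·27 = 81
f[13] = 2·max(11,54) = 2·54 = 108
f[14] = 2·max(12,81) = 2·81 = 162
f[15] = 3·max(12,81) = 3·81 = 243
f[16] = 2·max(14,162) = 2·162 = 324
f[17] = 2·max(15,243) = 2·243 = 486
f[18] = 3·max(15,243) = 3·243 = 729
f[19] = 2·max(17,486) = 2·486 = 972
f[20] = 2·max(18,729) = 2·729 = 1458
One optimal split: 3 + 3 + 3 + 3 + 3 + 3 + 2; product 3·3·3·3·3·3·2 = 1458.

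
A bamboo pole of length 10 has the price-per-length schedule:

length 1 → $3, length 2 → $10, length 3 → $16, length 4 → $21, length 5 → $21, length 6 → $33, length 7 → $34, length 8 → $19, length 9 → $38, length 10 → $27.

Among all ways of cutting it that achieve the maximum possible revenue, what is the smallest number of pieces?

Let r[k] be the best obtainable value from length k. For each k, try every first piece i and keep the best of price[i] + r[k−i].
r[1] = 3
r[2] = max(3+3, 10+0) = 10
r[3] = max(3+10, 10+3, 16+0) = 16
r[4] = max(3+16, 10+10, 16+3, 21+0) = 21
r[5] = max(3+21, 10+16, 16+10, 21+3, 21+0) = 26
r[6] = max(3+26, 10+21, 16+16, 21+10, 21+3, 33+0) = 33
r[7] = max(3+33, 10+26, 16+21, …, 33+3, 34+0) = 37
r[8] = max(3+37, 10+33, 16+26, …, 34+3, 19+0) = 43
r[9] = max(3+43, 10+37, 16+33, …, 19+3, 38+0) = 49
r[10] = max(3+49, 10+43, 16+37, …, 38+3, 27+0) = 54
Maximum revenue is $54.
Now minimize piece count subject to staying optimal: for each k, pieces[k] = 1 + min over i with p[i]+r[k−i]=r[k] of pieces[k−i].
pieces[7] = 2
pieces[8] = 2
pieces[9] = 2
pieces[10] = 2

2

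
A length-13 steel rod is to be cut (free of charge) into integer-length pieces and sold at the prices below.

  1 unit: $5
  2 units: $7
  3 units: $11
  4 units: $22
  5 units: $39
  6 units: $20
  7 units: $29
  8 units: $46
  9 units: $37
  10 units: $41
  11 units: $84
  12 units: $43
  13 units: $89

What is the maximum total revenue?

94

Build v[k] bottom-up: v[k] = max over allowed piece i of (p[i] + v[k−i]).
v[1] = 5
v[2] = max(5+5, 7+0) = 10
v[3] = max(5+10, 7+5, 11+0) = 15
v[4] = max(5+15, 7+10, 11+5, 22+0) = 22
v[5] = max(5+22, 7+15, 11+10, 22+5, 39+0) = 39
v[6] = max(5+39, 7+22, 11+15, 22+10, 39+5, 20+0) = 44
v[7] = max(5+44, 7+39, 11+22, …, 20+5, 29+0) = 49
v[8] = max(5+49, 7+44, 11+39, …, 29+5, 46+0) = 54
v[9] = max(5+54, 7+49, 11+44, …, 46+5, 37+0) = 61
v[10] = max(5+61, 7+54, 11+49, …, 37+5, 41+0) = 78
v[11] = max(5+78, 7+61, 11+54, …, 41+5, 84+0) = 84
v[12] = max(5+84, 7+78, 11+61, …, 84+5, 43+0) = 89
v[13] = max(5+89, 7+84, 11+78, …, 43+5, 89+0) = 94
One optimal cutting: 11 + 1 + 1 → $84 + $5 + $5 = $94.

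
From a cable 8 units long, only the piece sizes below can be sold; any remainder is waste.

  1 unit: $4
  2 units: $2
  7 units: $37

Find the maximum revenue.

41

Let r[k] be the best obtainable value from length k. For each k, try every first piece i and keep the best of price[i] + r[k−i].
r[1] = 4
r[2] = max(4+4, 2+0) = 8
r[3] = max(4+8, 2+4) = 12
r[4] = max(4+12, 2+8) = 16
r[5] = max(4+16, 2+12) = 20
r[6] = max(4+20, 2+16) = 24
r[7] = max(4+24, 2+20, 37+0) = 37
r[8] = max(4+37, 2+24, 37+4) = 41
One optimal cutting: 7 + 1 → $41.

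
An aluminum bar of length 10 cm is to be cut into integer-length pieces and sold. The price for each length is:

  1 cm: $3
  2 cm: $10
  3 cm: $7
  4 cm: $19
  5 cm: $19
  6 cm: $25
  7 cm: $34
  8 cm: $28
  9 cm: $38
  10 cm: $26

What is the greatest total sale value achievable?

50

Build R[k] bottom-up: R[k] = max over allowed piece i of (p[i] + R[k−i]).
R[1] = 3
R[2] = 10
R[3] = 13  (first piece 1, then R[2]=10)
R[4] = 20  (first piece 2, then R[2]=10)
R[5] = 23  (first piece 1, then R[4]=20)
R[6] = 30  (first piece 2, then R[4]=20)
R[7] = 34
R[8] = 40  (first piece 2, then R[6]=30)
R[9] = 44  (first piece 2, then R[7]=34)
R[10] = 50  (first piece 2, then R[8]=40)
One optimal cutting: 2 + 2 + 2 + 2 + 2 → $10 + $10 + $10 + $10 + $10 = $50.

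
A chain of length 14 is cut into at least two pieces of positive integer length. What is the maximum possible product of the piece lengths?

Let f[k] be the best product for length k (with at least one cut). For each first piece i, the rest contributes max(k−i, f[k−i]).
f[2] = 1·max(1,0) = 1·1 = 1
f[3] = 1·max(2,1) = 1·2 = 2
f[4] = 2·max(2,1) = 2·2 = 4
f[5] = 2·max(3,2) = 2·3 = 6
f[6] = 3·max(3,2) = 3·3 = 9
f[7] = 2·max(5,6) = 2·6 = 12
f[8] = 2·max(6,9) = 2·9 = 18
f[9] = 3·max(6,9) = 3·9 = 27
f[10] = 2·max(8,18) = 2·18 = 36
f[11] = 2·max(9,27) = 2·27 = 54
f[12] = 3·max(9,27) = 3·27 = 81
f[13] = 2·max(11,54) = 2·54 = 108
f[14] = 2·max(12,81) = 2·81 = 162
One optimal split: 3 + 3 + 3 + 3 + 2; product 3·3·3·3·2 = 162.

162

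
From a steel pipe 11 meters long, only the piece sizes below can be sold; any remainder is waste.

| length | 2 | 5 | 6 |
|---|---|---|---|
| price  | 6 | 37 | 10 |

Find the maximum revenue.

74

Let f[k] be the best obtainable value from length k. For each k, try every first piece i and keep the best of price[i] + f[k−i].
f[1] = 0
f[2] = 6
f[3] = 6
f[4] = 12  (first piece 2, then f[2]=6)
f[5] = 37
f[6] = 37
f[7] = 43  (first piece 2, then f[5]=37)
f[8] = 43
f[9] = 49  (first piece 2, then f[7]=43)
f[10] = 74  (first piece 5, then f[5]=37)
f[11] = 74
One optimal cutting: pieces 5 + 5 with 1 meter of scrap → $74.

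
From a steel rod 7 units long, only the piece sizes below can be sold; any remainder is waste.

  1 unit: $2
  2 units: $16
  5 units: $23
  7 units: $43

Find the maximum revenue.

50

Let r[k] be the best obtainable value from length k. For each k, try every first piece i and keep the best of price[i] + r[k−i].
r[1] = 2
r[2] = max(2+2, 16+0) = 16
r[3] = max(2+16, 16+2) = 18
r[4] = max(2+18, 16+16) = 32
r[5] = max(2+32, 16+18, 23+0) = 34
r[6] = max(2+34, 16+32, 23+2) = 48
r[7] = max(2+48, 16+34, 23+16, 43+0) = 50
One optimal cutting: 2 + 2 + 2 + 1 → $50.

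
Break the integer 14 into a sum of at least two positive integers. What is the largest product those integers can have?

Define P[k] = max over 1≤i<k of i · max(k−i, P[k−i]); the inner max lets the remainder stay uncut if that's better.
Small cases: P[2]=1, P[3]=2, P[4]=4, P[5]=6, P[6]=9.
P[7] = max(1×9, 2×6, 3×4, 4×3, 5×2, 6×1) = 12
P[8] = max(1×12, 2×9, 3×6, …, 6×2, 7×1) = 18
P[9] = max(1×18, 2×12, 3×9, …, 7×2, 8×1) = 27
P[10] = max(1×27, 2×18, 3×12, …, 8×2, 9×1) = 36
P[11] = max(1×36, 2×27, 3×18, …, 9×2, 10×1) = 54
P[12] = max(1×54, 2×36, 3×27, …, 10×2, 11×1) = 81
P[13] = max(1×81, 2×54, 3×36, …, 11×2, 12×1) = 108
P[14] = max(1×108, 2×81, 3×54, …, 12×2, 13×1) = 162
One optimal split: 3 + 3 + 3 + 3 + 2; product 3×3×3×3×2 = 162.

162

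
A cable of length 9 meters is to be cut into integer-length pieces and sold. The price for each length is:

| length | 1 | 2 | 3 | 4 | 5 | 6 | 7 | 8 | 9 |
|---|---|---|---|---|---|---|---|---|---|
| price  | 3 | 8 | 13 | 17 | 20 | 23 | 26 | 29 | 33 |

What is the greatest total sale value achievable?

Let v[k] be the best obtainable value from length k. For each k, try every first piece i and keep the best of price[i] + v[k−i].
v[1] = 3
v[2] = max(3+3, 8+0) = 8
v[3] = max(3+8, 8+3, 13+0) = 13
v[4] = max(3+13, 8+8, 13+3, 17+0) = 17
v[5] = max(3+17, 8+13, 13+8, 17+3, 20+0) = 21
v[6] = max(3+21, 8+17, 13+13, 17+8, 20+3, 23+0) = 26
v[7] = max(3+26, 8+21, 13+17, …, 23+3, 26+0) = 30
v[8] = max(3+30, 8+26, 13+21, …, 26+3, 29+0) = 34
v[9] = max(3+34, 8+30, 13+26, …, 29+3, 33+0) = 39
One optimal cutting: 3 + 3 + 3 → 13 + 13 + 13 = 39.

39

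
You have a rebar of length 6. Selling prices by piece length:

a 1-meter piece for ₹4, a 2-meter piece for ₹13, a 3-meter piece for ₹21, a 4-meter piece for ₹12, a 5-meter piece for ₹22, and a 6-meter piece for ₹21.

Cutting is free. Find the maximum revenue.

Let best[k] be the best obtainable value from length k. For each k, try every first piece i and keep the best of price[i] + best[k−i].
best[1] = 4
best[2] = 13
best[3] = 21
best[4] = 26  (first piece 2, then best[2]=13)
best[5] = 34  (first piece 2, then best[3]=21)
best[6] = 42  (first piece 3, then best[3]=21)
One optimal cutting: 3 + 3 → ₹21 + ₹21 = ₹42.

42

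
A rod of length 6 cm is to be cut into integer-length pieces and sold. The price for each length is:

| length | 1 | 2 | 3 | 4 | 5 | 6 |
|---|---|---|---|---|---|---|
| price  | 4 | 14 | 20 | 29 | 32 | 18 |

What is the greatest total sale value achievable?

Consider every possible first cut. R[k] is the best of p[i]+R[k−i] over all sellable i≤k.
R[1] = 4
R[2] = 14
R[3] = 20
R[4] = 29
R[5] = 34  (first piece 2, then R[3]=20)
R[6] = 43  (first piece 2, then R[4]=29)
One optimal cutting: 4 + 2 → €29 + €14 = €43.

43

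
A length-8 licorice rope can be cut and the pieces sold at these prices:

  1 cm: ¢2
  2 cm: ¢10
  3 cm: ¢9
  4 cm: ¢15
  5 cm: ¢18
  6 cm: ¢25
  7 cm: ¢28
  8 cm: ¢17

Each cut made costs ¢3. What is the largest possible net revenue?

Consider every possible first cut. net[k] is the best of p[i]+net[k−i] over all sellable i≤k, charging 3 whenever i<k.
net[1] = 2
net[2] = 10
net[3] = 9  (first piece 1, then net[2]=10)
net[4] = 17  (first piece 2, then net[2]=10)
net[5] = 18
net[6] = 25
net[7] = 28
net[8] = 32  (first piece 2, then net[6]=25)
One optimal plan: pieces 6 + 2 (1 cut) → ¢35 − ¢3 = ¢32.

32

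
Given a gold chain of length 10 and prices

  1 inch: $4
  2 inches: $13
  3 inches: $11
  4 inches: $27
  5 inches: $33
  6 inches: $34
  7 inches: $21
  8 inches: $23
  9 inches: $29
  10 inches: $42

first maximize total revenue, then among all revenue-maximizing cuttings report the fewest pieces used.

3

Build r[k] bottom-up: r[k] = max over allowed piece i of (p[i] + r[k−i]).
r[1] = 4
r[2] = 13
r[3] = 17  (first piece 1, then r[2]=13)
r[4] = 27
r[5] = 33
r[6] = 40  (first piece 2, then r[4]=27)
r[7] = 46  (first piece 2, then r[5]=33)
r[8] = 54  (first piece 4, then r[4]=27)
r[9] = 60  (first piece 4, then r[5]=33)
r[10] = 67  (first piece 2, then r[8]=54)
Maximum revenue is $67.
Now minimize piece count subject to staying optimal: for each k, pieces[k] = 1 + min over i with p[i]+r[k−i]=r[k] of pieces[k−i].
pieces[7] = 2
pieces[8] = 2
pieces[9] = 2
pieces[10] = 3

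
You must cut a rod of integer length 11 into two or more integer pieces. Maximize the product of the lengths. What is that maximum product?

54

Define P[k] = max over 1≤i<k of i · max(k−i, P[k−i]); the inner max lets the remainder stay uncut if that's better.
Small cases: P[2]=1, P[3]=2, P[4]=4, P[5]=6.
P[6] = max(1*6, 2*4, 3*3, 4*2, 5*1) = 9
P[7] = max(1*9, 2*6, 3*4, 4*3, 5*2, 6*1) = 12
P[8] = max(1*12, 2*9, 3*6, …, 6*2, 7*1) = 18
P[9] = max(1*18, 2*12, 3*9, …, 7*2, 8*1) = 27
P[10] = max(1*27, 2*18, 3*12, …, 8*2, 9*1) = 36
P[11] = max(1*36, 2*27, 3*18, …, 9*2, 10*1) = 54
One optimal split: 3 + 3 + 3 + 2; product 3*3*3*2 = 54.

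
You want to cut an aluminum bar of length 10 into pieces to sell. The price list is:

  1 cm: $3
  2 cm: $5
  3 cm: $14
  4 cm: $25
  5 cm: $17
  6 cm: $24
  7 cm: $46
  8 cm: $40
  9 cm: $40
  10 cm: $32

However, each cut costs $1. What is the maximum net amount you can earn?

Consider every possible first cut. v[k] is the best of p[i]+v[k−i] over all sellable i≤k, charging 1 whenever i<k.
v[1] = 3
v[2] = max(3+3-1, 5+0) = 5
v[3] = max(3+5-1, 5+3-1, 14+0) = 14
v[4] = max(3+14-1, 5+5-1, 14+3-1, 25+0) = 25
v[5] = max(3+25-1, 5+14-1, 14+5-1, 25+3-1, 17+0) = 27
v[6] = max(3+27-1, 5+25-1, 14+14-1, 25+5-1, 17+3-1, 24+0) = 29
v[7] = max(3+29-1, 5+27-1, 14+25-1, …, 24+3-1, 46+0) = 46
v[8] = max(3+46-1, 5+29-1, 14+27-1, …, 46+3-1, 40+0) = 49
v[9] = max(3+49-1, 5+46-1, 14+29-1, …, 40+3-1, 40+0) = 51
v[10] = max(3+51-1, 5+49-1, 14+46-1, …, 40+3-1, 32+0) = 59
One optimal plan: pieces 7 + 3 (1 cut) → $60 − $1 = $59.

59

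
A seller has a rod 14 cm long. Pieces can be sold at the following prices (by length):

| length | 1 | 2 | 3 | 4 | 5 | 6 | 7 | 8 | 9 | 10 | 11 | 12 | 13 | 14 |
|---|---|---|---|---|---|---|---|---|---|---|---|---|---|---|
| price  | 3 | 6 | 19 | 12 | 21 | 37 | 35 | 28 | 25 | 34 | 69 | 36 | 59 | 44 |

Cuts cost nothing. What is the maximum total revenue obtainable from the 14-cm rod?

Build v[k] bottom-up: v[k] = max over allowed piece i of (p[i] + v[k−i]).
v[1] = 3
v[2] = 6  (first piece 1, then v[1]=3)
v[3] = 19
v[4] = 22  (first piece 1, then v[3]=19)
v[5] = 25  (first piece 1, then v[4]=22)
v[6] = 38  (first piece 3, then v[3]=19)
v[7] = 41  (first piece 1, then v[6]=38)
v[8] = 44  (first piece 1, then v[7]=41)
v[9] = 57  (first piece 3, then v[6]=38)
v[10] = 60  (first piece 1, then v[9]=57)
v[11] = 69
v[12] = 76  (first piece 3, then v[9]=57)
v[13] = 79  (first piece 1, then v[12]=76)
v[14] = 88  (first piece 3, then v[11]=69)
One optimal cutting: 11 + 3 → $69 + $19 = $88.

88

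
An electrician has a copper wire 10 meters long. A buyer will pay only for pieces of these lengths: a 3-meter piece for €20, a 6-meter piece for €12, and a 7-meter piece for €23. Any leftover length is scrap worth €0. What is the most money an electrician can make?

Build r[k] bottom-up: r[k] = max over allowed piece i of (p[i] + r[k−i]).
r[1] = 0
r[2] = 0
r[3] = 20
r[4] = 20
r[5] = 20
r[6] = max(20+20, 12+0) = 40
r[7] = max(20+20, 12+0, 23+0) = 40
r[8] = max(20+20, 12+0, 23+0) = 40
r[9] = max(20+40, 12+20, 23+0) = 60
r[10] = max(20+40, 12+20, 23+20) = 60
One optimal cutting: pieces 3 + 3 + 3 with 1 meter of scrap → €60.

60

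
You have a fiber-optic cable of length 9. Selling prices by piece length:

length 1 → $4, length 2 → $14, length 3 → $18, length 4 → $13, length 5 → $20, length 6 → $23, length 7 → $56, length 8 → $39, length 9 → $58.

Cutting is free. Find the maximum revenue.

Let best[k] be the best obtainable value from length k. For each k, try every first piece i and keep the best of price[i] + best[k−i].
best[1] = 4
best[2] = 14
best[3] = 18  (first piece 1, then best[2]=14)
best[4] = 28  (first piece 2, then best[2]=14)
best[5] = 32  (first piece 1, then best[4]=28)
best[6] = 42  (first piece 2, then best[4]=28)
best[7] = 56
best[8] = 60  (first piece 1, then best[7]=56)
best[9] = 70  (first piece 2, then best[7]=56)
One optimal cutting: 7 + 2 → $56 + $14 = $70.

70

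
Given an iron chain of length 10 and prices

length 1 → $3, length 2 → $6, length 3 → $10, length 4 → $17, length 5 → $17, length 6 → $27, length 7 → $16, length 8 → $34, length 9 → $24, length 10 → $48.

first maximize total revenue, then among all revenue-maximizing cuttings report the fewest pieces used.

1

Consider every possible first cut. r[k] is the best of p[i]+r[k−i] over all sellable i≤k.
r[1] = 3
r[2] = 6  (first piece 1, then r[1]=3)
r[3] = 10
r[4] = 17
r[5] = 20  (first piece 1, then r[4]=17)
r[6] = 27
r[7] = 30  (first piece 1, then r[6]=27)
r[8] = 34  (first piece 4, then r[4]=17)
r[9] = 37  (first piece 1, then r[8]=34)
r[10] = 48
Maximum revenue is $48.
Now minimize piece count subject to staying optimal: for each k, pieces[k] = 1 + min over i with p[i]+r[k−i]=r[k] of pieces[k−i].
pieces[7] = 2
pieces[8] = 1
pieces[9] = 2
pieces[10] = 1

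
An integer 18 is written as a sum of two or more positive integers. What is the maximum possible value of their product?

Fill f[k] for k=2..18: at each k try every first piece i and multiply by the better of (k−i) uncut or f[k−i].
f[2] = 1·max(1,0) = 1·1 = 1
f[3] = 1·max(2,1) = 1·2 = 2
f[4] = 2·max(2,1) = 2·2 = 4
f[5] = 2·max(3,2) = 2·3 = 6
f[6] = 3·max(3,2) = 3·3 = 9
f[7] = 2·max(5,6) = 2·6 = 12
f[8] = 2·max(6,9) = 2·9 = 18
f[9] = 3·max(6,9) = 3·9 = 27
f[10] = 2·max(8,18) = 2·18 = 36
f[11] = 2·max(9,27) = 2·27 = 54
f[12] = 3·max(9,27) = 3·27 = 81
f[13] = 2·max(11,54) = 2·54 = 108
f[14] = 2·max(12,81) = 2·81 = 162
f[15] = 3·max(12,81) = 3·81 = 243
f[16] = 2·max(14,162) = 2·162 = 324
f[17] = 2·max(15,243) = 2·243 = 486
f[18] = 3·max(15,243) = 3·243 = 729
One optimal split: 3 + 3 + 3 + 3 + 3 + 3; product 3·3·3·3·3·3 = 729.

729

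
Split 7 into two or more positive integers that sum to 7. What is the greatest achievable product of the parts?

12

Fill g[k] for k=2..7: at each k try every first piece i and multiply by the better of (k−i) uncut or g[k−i].
g[2] = 1×max(1,0) = 1×1 = 1
g[3] = 1×max(2,1) = 1×2 = 2
g[4] = 2×max(2,1) = 2×2 = 4
g[5] = 2×max(3,2) = 2×3 = 6
g[6] = 3×max(3,2) = 3×3 = 9
g[7] = 2×max(5,6) = 2×6 = 12
One optimal split: 3 + 2 + 2; product 3×2×2 = 12.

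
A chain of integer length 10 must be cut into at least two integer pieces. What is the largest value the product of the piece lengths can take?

Define P[k] = max over 1≤i<k of i · max(k−i, P[k−i]); the inner max lets the remainder stay uncut if that's better.
P[2] = 1*max(1,0) = 1*1 = 1
P[3] = 1*max(2,1) = 1*2 = 2
P[4] = 2*max(2,1) = 2*2 = 4
P[5] = 2*max(3,2) = 2*3 = 6
P[6] = 3*max(3,2) = 3*3 = 9
P[7] = 2*max(5,6) = 2*6 = 12
P[8] = 2*max(6,9) = 2*9 = 18
P[9] = 3*max(6,9) = 3*9 = 27
P[10] = 2*max(8,18) = 2*18 = 36
One optimal split: 3 + 3 + 2 + 2; product 3*3*2*2 = 36.

36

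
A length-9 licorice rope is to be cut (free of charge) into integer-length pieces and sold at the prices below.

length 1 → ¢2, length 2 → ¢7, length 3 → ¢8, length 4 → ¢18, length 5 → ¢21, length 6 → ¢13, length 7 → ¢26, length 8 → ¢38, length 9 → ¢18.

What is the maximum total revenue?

Build r[k] bottom-up: r[k] = max over allowed piece i of (p[i] + r[k−i]).
r[1] = 2
r[2] = max(2+2, 7+0) = 7
r[3] = max(2+7, 7+2, 8+0) = 9
r[4] = max(2+9, 7+7, 8+2, 18+0) = 18
r[5] = max(2+18, 7+9, 8+7, 18+2, 21+0) = 21
r[6] = max(2+21, 7+18, 8+9, 18+7, 21+2, 13+0) = 25
r[7] = max(2+25, 7+21, 8+18, …, 13+2, 26+0) = 28
r[8] = max(2+28, 7+25, 8+21, …, 26+2, 38+0) = 38
r[9] = max(2+38, 7+28, 8+25, …, 38+2, 18+0) = 40
One optimal cutting: 8 + 1 → ¢38 + ¢2 = ¢40.

40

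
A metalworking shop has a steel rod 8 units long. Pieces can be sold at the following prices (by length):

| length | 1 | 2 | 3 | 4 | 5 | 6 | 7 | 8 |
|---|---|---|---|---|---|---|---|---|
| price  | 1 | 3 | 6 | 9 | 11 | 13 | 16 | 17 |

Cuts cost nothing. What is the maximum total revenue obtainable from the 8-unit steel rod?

Consider every possible first cut. best[k] is the best of p[i]+best[k−i] over all sellable i≤k.
best[1] = 1
best[2] = max(1+1, 3+0) = 3
best[3] = max(1+3, 3+1, 6+0) = 6
best[4] = max(1+6, 3+3, 6+1, 9+0) = 9
best[5] = max(1+9, 3+6, 6+3, 9+1, 11+0) = 11
best[6] = max(1+11, 3+9, 6+6, 9+3, 11+1, 13+0) = 13
best[7] = max(1+13, 3+11, 6+9, …, 13+1, 16+0) = 16
best[8] = max(1+16, 3+13, 6+11, …, 16+1, 17+0) = 18
One optimal cutting: 4 + 4 → $9 + $9 = $18.

18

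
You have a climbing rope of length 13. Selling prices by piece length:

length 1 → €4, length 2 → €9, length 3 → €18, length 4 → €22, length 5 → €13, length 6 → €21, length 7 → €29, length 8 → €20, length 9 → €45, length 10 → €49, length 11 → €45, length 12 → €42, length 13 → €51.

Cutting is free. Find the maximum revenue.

76

Let best[k] be the best obtainable value from length k. For each k, try every first piece i and keep the best of price[i] + best[k−i].
best[1] = 4
best[2] = max(4+4, 9+0) = 9
best[3] = max(4+9, 9+4, 18+0) = 18
best[4] = max(4+18, 9+9, 18+4, 22+0) = 22
best[5] = max(4+22, 9+18, 18+9, 22+4, 13+0) = 27
best[6] = max(4+27, 9+22, 18+18, 22+9, 13+4, 21+0) = 36
best[7] = max(4+36, 9+27, 18+22, …, 21+4, 29+0) = 40
best[8] = max(4+40, 9+36, 18+27, …, 29+4, 20+0) = 45
best[9] = max(4+45, 9+40, 18+36, …, 20+4, 45+0) = 54
best[10] = max(4+54, 9+45, 18+40, …, 45+4, 49+0) = 58
best[11] = max(4+58, 9+54, 18+45, …, 49+4, 45+0) = 63
best[12] = max(4+63, 9+58, 18+54, …, 45+4, 42+0) = 72
best[13] = max(4+72, 9+63, 18+58, …, 42+4, 51+0) = 76
One optimal cutting: 3 + 3 + 3 + 3 + 1 → €18 + €18 + €18 + €18 + €4 = €76.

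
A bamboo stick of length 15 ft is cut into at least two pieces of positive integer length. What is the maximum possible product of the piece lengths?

Let prod[k] be the best product for length k (with at least one cut). For each first piece i, the rest contributes max(k−i, prod[k−i]).
prod[2] = 1*max(1,0) = 1*1 = 1
prod[3] = 1*max(2,1) = 1*2 = 2
prod[4] = 2*max(2,1) = 2*2 = 4
prod[5] = 2*max(3,2) = 2*3 = 6
prod[6] = 3*max(3,2) = 3*3 = 9
prod[7] = 2*max(5,6) = 2*6 = 12
prod[8] = 2*max(6,9) = 2*9 = 18
prod[9] = 3*max(6,9) = 3*9 = 27
prod[10] = 2*max(8,18) = 2*18 = 36
prod[11] = 2*max(9,27) = 2*27 = 54
prod[12] = 3*max(9,27) = 3*27 = 81
prod[13] = 2*max(11,54) = 2*54 = 108
prod[14] = 2*max(12,81) = 2*81 = 162
prod[15] = 3*max(12,81) = 3*81 = 243
One optimal split: 3 + 3 + 3 + 3 + 3; product 3*3*3*3*3 = 243.

243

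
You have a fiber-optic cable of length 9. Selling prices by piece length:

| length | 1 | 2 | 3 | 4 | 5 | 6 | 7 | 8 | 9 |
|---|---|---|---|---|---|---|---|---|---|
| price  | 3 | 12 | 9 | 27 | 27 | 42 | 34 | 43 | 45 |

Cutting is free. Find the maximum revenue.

Let r[k] be the best obtainable value from length k. For each k, try every first piece i and keep the best of price[i] + r[k−i].
r[1] = 3
r[2] = 12
r[3] = 15  (first piece 1, then r[2]=12)
r[4] = 27
r[5] = 30  (first piece 1, then r[4]=27)
r[6] = 42
r[7] = 45  (first piece 1, then r[6]=42)
r[8] = 54  (first piece 2, then r[6]=42)
r[9] = 57  (first piece 1, then r[8]=54)
One optimal cutting: 6 + 2 + 1 → $42 + $12 + $3 = $57.

57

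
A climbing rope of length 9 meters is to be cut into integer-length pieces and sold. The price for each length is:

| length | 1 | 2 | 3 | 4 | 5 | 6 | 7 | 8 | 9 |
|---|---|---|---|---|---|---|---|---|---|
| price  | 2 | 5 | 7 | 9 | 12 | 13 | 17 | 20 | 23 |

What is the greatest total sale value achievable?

23

Consider every possible first cut. v[k] is the best of p[i]+v[k−i] over all sellable i≤k.
v[1] = 2
v[2] = max(2+2, 5+0) = 5
v[3] = max(2+5, 5+2, 7+0) = 7
v[4] = max(2+7, 5+5, 7+2, 9+0) = 10
v[5] = max(2+10, 5+7, 7+5, 9+2, 12+0) = 12
v[6] = max(2+12, 5+10, 7+7, 9+5, 12+2, 13+0) = 15
v[7] = max(2+15, 5+12, 7+10, …, 13+2, 17+0) = 17
v[8] = max(2+17, 5+15, 7+12, …, 17+2, 20+0) = 20
v[9] = max(2+20, 5+17, 7+15, …, 20+2, 23+0) = 23
Best is to sell the whole 9-meter piece uncut for €23.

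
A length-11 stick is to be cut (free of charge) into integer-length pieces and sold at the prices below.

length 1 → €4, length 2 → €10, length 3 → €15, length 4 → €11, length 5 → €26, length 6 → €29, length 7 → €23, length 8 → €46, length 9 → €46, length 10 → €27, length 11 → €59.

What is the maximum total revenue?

Consider every possible first cut. r[k] is the best of p[i]+r[k−i] over all sellable i≤k.
r[1] = 4
r[2] = max(4+4, 10+0) = 10
r[3] = max(4+10, 10+4, 15+0) = 15
r[4] = max(4+15, 10+10, 15+4, 11+0) = 20
r[5] = max(4+20, 10+15, 15+10, 11+4, 26+0) = 26
r[6] = max(4+26, 10+20, 15+15, 11+10, 26+4, 29+0) = 30
r[7] = max(4+30, 10+26, 15+20, …, 29+4, 23+0) = 36
r[8] = max(4+36, 10+30, 15+26, …, 23+4, 46+0) = 46
r[9] = max(4+46, 10+36, 15+30, …, 46+4, 46+0) = 50
r[10] = max(4+50, 10+46, 15+36, …, 46+4, 27+0) = 56
r[11] = max(4+56, 10+50, 15+46, …, 27+4, 59+0) = 61
One optimal cutting: 8 + 3 → €46 + €15 = €61.

61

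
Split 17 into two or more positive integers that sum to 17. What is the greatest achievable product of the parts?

486

Let g[k] be the best product for length k (with at least one cut). For each first piece i, the rest contributes max(k−i, g[k−i]).
g[2] = 1×max(1,0) = 1×1 = 1
g[3] = max(1×2, 2×1) = 2
g[4] = max(1×3, 2×2, 3×1) = 4
g[5] = max(1×4, 2×3, 3×2, 4×1) = 6
g[6] = max(1×6, 2×4, 3×3, 4×2, 5×1) = 9
g[7] = max(1×9, 2×6, 3×4, 4×3, 5×2, 6×1) = 12
g[8] = max(1×12, 2×9, 3×6, …, 6×2, 7×1) = 18
g[9] = max(1×18, 2×12, 3×9, …, 7×2, 8×1) = 27
g[10] = max(1×27, 2×18, 3×12, …, 8×2, 9×1) = 36
g[11] = max(1×36, 2×27, 3×18, …, 9×2, 10×1) = 54
g[12] = max(1×54, 2×36, 3×27, …, 10×2, 11×1) = 81
g[13] = max(1×81, 2×54, 3×36, …, 11×2, 12×1) = 108
g[14] = max(1×108, 2×81, 3×54, …, 12×2, 13×1) = 162
g[15] = max(1×162, 2×108, 3×81, …, 13×2, 14×1) = 243
g[16] = max(1×243, 2×162, 3×108, …, 14×2, 15×1) = 324
g[17] = max(1×324, 2×243, 3×162, …, 15×2, 16×1) = 486
One optimal split: 3 + 3 + 3 + 3 + 3 + 2; product 3×3×3×3×3×2 = 486.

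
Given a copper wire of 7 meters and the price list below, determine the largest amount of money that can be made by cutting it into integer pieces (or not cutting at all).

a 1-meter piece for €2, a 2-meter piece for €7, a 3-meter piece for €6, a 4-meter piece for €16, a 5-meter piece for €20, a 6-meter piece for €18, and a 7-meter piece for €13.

Consider every possible first cut. best[k] is the best of p[i]+best[k−i] over all sellable i≤k.
best[1] = 2
best[2] = max(2+2, 7+0) = 7
best[3] = max(2+7, 7+2, 6+0) = 9
best[4] = max(2+9, 7+7, 6+2, 16+0) = 16
best[5] = max(2+16, 7+9, 6+7, 16+2, 20+0) = 20
best[6] = max(2+20, 7+16, 6+9, 16+7, 20+2, 18+0) = 23
best[7] = max(2+23, 7+20, 6+16, …, 18+2, 13+0) = 27
One optimal cutting: 5 + 2 → €20 + €7 = €27.

27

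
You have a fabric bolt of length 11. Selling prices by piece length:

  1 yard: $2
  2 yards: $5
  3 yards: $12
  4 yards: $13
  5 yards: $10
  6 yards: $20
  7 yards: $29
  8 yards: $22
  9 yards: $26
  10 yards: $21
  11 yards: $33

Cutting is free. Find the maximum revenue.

Build best[k] bottom-up: best[k] = max over allowed piece i of (p[i] + best[k−i]).
best[1] = 2
best[2] = 5
best[3] = 12
best[4] = 14  (first piece 1, then best[3]=12)
best[5] = 17  (first piece 2, then best[3]=12)
best[6] = 24  (first piece 3, then best[3]=12)
best[7] = 29
best[8] = 31  (first piece 1, then best[7]=29)
best[9] = 36  (first piece 3, then best[6]=24)
best[10] = 41  (first piece 3, then best[7]=29)
best[11] = 43  (first piece 1, then best[10]=41)
One optimal cutting: 7 + 3 + 1 → $29 + $12 + $2 = $43.

43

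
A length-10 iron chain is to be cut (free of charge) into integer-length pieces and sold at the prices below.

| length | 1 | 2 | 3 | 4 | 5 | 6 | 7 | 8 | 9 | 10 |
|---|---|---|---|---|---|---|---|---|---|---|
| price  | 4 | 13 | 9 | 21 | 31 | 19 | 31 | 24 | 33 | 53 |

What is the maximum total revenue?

Consider every possible first cut. best[k] is the best of p[i]+best[k−i] over all sellable i≤k.
best[1] = 4
best[2] = 13
best[3] = 17  (first piece 1, then best[2]=13)
best[4] = 26  (first piece 2, then best[2]=13)
best[5] = 31
best[6] = 39  (first piece 2, then best[4]=26)
best[7] = 44  (first piece 2, then best[5]=31)
best[8] = 52  (first piece 2, then best[6]=39)
best[9] = 57  (first piece 2, then best[7]=44)
best[10] = 65  (first piece 2, then best[8]=52)
One optimal cutting: 2 + 2 + 2 + 2 + 2 → $13 + $13 + $13 + $13 + $13 = $65.

65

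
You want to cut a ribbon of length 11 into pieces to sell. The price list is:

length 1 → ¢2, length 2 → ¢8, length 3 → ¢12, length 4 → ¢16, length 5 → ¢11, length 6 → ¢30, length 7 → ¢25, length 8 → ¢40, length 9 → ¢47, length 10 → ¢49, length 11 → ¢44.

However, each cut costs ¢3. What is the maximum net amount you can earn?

52

Build v[k] bottom-up: v[k] = max over allowed piece i of (p[i] + v[k−i]) − 3 per cut.
v[1] = 2
v[2] = 8
v[3] = 12
v[4] = 16
v[5] = 17  (first piece 2, then v[3]=12)
v[6] = 30
v[7] = 29  (first piece 1, then v[6]=30)
v[8] = 40
v[9] = 47
v[10] = 49
v[11] = 52  (first piece 2, then v[9]=47)
One optimal plan: pieces 9 + 2 (1 cut) → ¢55 − ¢3 = ¢52.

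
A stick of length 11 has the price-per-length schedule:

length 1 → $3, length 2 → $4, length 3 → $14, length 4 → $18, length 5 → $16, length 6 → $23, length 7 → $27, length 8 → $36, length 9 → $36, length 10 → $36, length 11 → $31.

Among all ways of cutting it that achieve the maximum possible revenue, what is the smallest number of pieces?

2

Build r[k] bottom-up: r[k] = max over allowed piece i of (p[i] + r[k−i]).
r[1] = 3
r[2] = 6  (first piece 1, then r[1]=3)
r[3] = 14
r[4] = 18
r[5] = 21  (first piece 1, then r[4]=18)
r[6] = 28  (first piece 3, then r[3]=14)
r[7] = 32  (first piece 3, then r[4]=18)
r[8] = 36  (first piece 4, then r[4]=18)
r[9] = 42  (first piece 3, then r[6]=28)
r[10] = 46  (first piece 3, then r[7]=32)
r[11] = 50  (first piece 3, then r[8]=36)
Maximum revenue is $50.
Now minimize piece count subject to staying optimal: for each k, pieces[k] = 1 + min over i with p[i]+r[k−i]=r[k] of pieces[k−i].
pieces[8] = 1
pieces[9] = 3
pieces[10] = 3
pieces[11] = 2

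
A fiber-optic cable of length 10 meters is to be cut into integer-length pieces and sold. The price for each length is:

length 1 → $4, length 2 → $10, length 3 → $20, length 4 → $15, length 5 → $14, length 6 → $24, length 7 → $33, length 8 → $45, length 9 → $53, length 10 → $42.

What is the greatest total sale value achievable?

Build best[k] bottom-up: best[k] = max over allowed piece i of (p[i] + best[k−i]).
best[1] = 4
best[2] = max(4+4, 10+0) = 10
best[3] = max(4+10, 10+4, 20+0) = 20
best[4] = max(4+20, 10+10, 20+4, 15+0) = 24
best[5] = max(4+24, 10+20, 20+10, 15+4, 14+0) = 30
best[6] = max(4+30, 10+24, 20+20, 15+10, 14+4, 24+0) = 40
best[7] = max(4+40, 10+30, 20+24, …, 24+4, 33+0) = 44
best[8] = max(4+44, 10+40, 20+30, …, 33+4, 45+0) = 50
best[9] = max(4+50, 10+44, 20+40, …, 45+4, 53+0) = 60
best[10] = max(4+60, 10+50, 20+44, …, 53+4, 42+0) = 64
One optimal cutting: 3 + 3 + 3 + 1 → $20 + $20 + $20 + $4 = $64.

64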